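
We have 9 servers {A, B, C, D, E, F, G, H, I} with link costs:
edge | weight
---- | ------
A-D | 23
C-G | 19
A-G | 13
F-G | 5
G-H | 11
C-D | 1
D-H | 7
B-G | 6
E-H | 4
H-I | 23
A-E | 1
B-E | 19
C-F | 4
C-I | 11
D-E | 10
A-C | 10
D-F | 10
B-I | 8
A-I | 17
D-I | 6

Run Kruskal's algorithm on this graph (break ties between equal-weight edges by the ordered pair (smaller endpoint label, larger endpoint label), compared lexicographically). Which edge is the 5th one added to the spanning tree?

F-G

Sort edges by weight, then run Kruskal:
A-E (1): add — endpoints in different components.
C-D (1): add — endpoints in different components.
C-F (4): add — endpoints in different components.
E-H (4): add — endpoints in different components.
F-G (5): add — endpoints in different components.
B-G (6): add — endpoints in different components.
D-I (6): add — endpoints in different components.
D-H (7): add — endpoints in different components.
The 5th edge added is F-G.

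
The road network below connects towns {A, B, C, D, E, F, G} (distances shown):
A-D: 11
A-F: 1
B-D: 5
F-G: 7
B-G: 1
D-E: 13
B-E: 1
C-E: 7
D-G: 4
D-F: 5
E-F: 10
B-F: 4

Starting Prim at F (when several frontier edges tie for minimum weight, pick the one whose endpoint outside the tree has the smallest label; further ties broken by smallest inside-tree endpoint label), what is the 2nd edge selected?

Prim's algorithm from F:
Step 1: frontier [A-F 1, B-F 4, D-F 5, F-G 7, E-F 10] → take A-F (1); add A.
Step 2: frontier [A-D 11, B-F 4, D-F 5, F-G 7, E-F 10] → take B-F (4); add B.
Step 3: frontier [A-D 11, B-E 1, B-G 1, B-D 5, D-F 5, F-G 7, E-F 10] → take B-E (1); add E.
Step 4: frontier [A-D 11, B-G 1, B-D 5, C-E 7, D-E 13, D-F 5, F-G 7] → take B-G (1); add G.
Step 5: frontier [A-D 11, B-D 5, C-E 7, D-E 13, D-F 5, D-G 4] → take D-G (4); add D.
Step 6: frontier [C-E 7] → take C-E (7); add C.
The 2nd edge added is B-F.

B-F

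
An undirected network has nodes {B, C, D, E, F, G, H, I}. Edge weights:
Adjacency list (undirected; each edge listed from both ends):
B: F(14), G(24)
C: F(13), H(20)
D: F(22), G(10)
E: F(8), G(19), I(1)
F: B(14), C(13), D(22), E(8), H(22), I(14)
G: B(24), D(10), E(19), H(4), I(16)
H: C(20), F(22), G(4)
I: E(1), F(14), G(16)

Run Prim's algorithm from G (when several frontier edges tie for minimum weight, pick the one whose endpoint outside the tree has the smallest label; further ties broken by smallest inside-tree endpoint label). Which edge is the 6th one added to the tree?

C-F

Prim, starting at G.
Step 1: frontier [G—H 4, D—G 10, G—I 16, E—G 19, B—G 24] → take G—H (4); add H.
Step 2: frontier [D—G 10, G—I 16, E—G 19, B—G 24, C—H 20, F—H 22] → take D—G (10); add D.
Step 3: frontier [D—F 22, G—I 16, E—G 19, B—G 24, C—H 20, F—H 22] → take G—I (16); add I.
Step 4: frontier [D—F 22, E—G 19, B—G 24, C—H 20, F—H 22, E—I 1, F—I 14] → take E—I (1); add E.
Step 5: frontier [D—F 22, E—F 8, B—G 24, C—H 20, F—H 22, F—I 14] → take E—F (8); add F.
Step 6: frontier [C—F 13, B—F 14, B—G 24, C—H 20] → take C—F (13); add C.
Step 7: frontier [B—F 14, B—G 24] → take B—F (14); add B.
The 6th edge added is C—F.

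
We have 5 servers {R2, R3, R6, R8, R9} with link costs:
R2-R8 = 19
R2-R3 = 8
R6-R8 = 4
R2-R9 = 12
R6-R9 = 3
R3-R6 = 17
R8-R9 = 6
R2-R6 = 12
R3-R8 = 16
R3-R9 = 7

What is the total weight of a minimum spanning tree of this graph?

Kruskal's algorithm — process edges by increasing weight (ties by edge label):
R6-R9 (3): add. Components now {R6,R9} {R3} {R2} {R8}
R6-R8 (4): add. Components now {R6,R8,R9} {R3} {R2}
R8-R9 (6): skip — R9 and R8 already connected.
R3-R9 (7): add. Components now {R3,R6,R8,R9} {R2}
R2-R3 (8): add. Components now {R2,R3,R6,R8,R9}
MST edges: R6-R9, R6-R8, R3-R9, R2-R3; total weight 3+4+7+8 = 22.

22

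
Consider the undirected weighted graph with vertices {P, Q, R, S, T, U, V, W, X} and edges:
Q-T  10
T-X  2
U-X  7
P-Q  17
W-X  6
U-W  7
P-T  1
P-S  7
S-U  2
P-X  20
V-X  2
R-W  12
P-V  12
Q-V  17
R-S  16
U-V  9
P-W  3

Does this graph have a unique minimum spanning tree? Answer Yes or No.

No

Kruskal's algorithm — process edges by increasing weight (ties by edge label):
P-T (1): add — endpoints in different components.
S-U (2): add — endpoints in different components.
T-X (2): add — endpoints in different components.
V-X (2): add — endpoints in different components.
P-W (3): add — endpoints in different components.
W-X (6): skip — X and W already connected.
P-S (7): add — endpoints in different components.
U-W (7): skip — W and U already connected.
U-X (7): skip — X and U already connected.
U-V (9): skip — V and U already connected.
Q-T (10): add — endpoints in different components.
P-V (12): skip — P and V already connected.
R-W (12): add — endpoints in different components.
Non-tree edge U-W has weight 7, equal to the heaviest edge on its tree cycle — swapping gives another MST of the same weight. Not unique.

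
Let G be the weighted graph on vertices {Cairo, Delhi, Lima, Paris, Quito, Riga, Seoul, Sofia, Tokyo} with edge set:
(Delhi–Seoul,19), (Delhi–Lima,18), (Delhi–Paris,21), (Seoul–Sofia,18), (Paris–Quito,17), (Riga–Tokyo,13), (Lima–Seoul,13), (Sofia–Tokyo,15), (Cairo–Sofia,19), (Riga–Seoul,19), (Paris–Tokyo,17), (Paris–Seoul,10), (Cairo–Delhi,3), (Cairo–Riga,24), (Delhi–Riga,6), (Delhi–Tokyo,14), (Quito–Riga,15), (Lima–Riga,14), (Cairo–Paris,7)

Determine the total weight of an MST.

Prim, starting at Tokyo.
Step 1: cheapest edge leaving the tree is Riga–Tokyo (13); add Riga.
Step 2: cheapest edge leaving the tree is Delhi–Riga (6); add Delhi.
Step 3: cheapest edge leaving the tree is Cairo–Delhi (3); add Cairo.
Step 4: cheapest edge leaving the tree is Cairo–Paris (7); add Paris.
Step 5: cheapest edge leaving the tree is Paris–Seoul (10); add Seoul.
Step 6: cheapest edge leaving the tree is Lima–Seoul (13); add Lima.
Step 7: cheapest edge leaving the tree is Quito–Riga (15); add Quito.
Step 8: cheapest edge leaving the tree is Sofia–Tokyo (15); add Sofia.
MST edges: Riga–Tokyo, Delhi–Riga, Cairo–Delhi, Cairo–Paris, Paris–Seoul, Lima–Seoul, Quito–Riga, Sofia–Tokyo; total weight 13+6+3+7+10+13+15+15 = 82.

82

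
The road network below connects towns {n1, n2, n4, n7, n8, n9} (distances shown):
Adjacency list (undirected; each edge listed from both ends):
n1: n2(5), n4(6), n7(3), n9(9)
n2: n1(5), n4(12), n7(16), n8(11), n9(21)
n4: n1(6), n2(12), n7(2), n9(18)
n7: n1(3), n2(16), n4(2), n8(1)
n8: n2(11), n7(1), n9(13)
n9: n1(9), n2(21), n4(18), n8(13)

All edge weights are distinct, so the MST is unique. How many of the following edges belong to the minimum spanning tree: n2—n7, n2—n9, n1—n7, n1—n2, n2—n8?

2

Sort edges by weight, then run Kruskal:
n7—n8 (1): add. Components now {n2} {n7,n8} {n4} {n9} {n1}
n4—n7 (2): add. Components now {n2} {n4,n7,n8} {n9} {n1}
n1—n7 (3): add. Components now {n2} {n1,n4,n7,n8} {n9}
n1—n2 (5): add. Components now {n1,n2,n4,n7,n8} {n9}
n1—n4 (6): skip — n4 and n1 already connected.
n1—n9 (9): add. Components now {n1,n2,n4,n7,n8,n9}
MST edge set: {n7—n8, n4—n7, n1—n7, n1—n2, n1—n9}.
Of the listed edges, {n1—n7, n1—n2} are in the MST → 2.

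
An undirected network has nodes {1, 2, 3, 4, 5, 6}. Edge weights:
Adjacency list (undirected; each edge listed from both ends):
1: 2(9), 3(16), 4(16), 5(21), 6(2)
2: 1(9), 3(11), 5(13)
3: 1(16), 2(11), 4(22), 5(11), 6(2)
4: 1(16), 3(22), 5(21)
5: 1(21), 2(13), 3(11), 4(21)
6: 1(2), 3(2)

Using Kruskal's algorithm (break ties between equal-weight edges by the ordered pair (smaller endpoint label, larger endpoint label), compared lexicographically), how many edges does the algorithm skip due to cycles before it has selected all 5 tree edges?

Kruskal's algorithm — process edges by increasing weight (ties by edge label):
1—6 (2): add. Components now {1,6} {2} {3} {4} {5}
3—6 (2): add. Components now {1,3,6} {2} {4} {5}
1—2 (9): add. Components now {1,2,3,6} {4} {5}
2—3 (11): skip — 2 and 3 already connected.
3—5 (11): add. Components now {1,2,3,5,6} {4}
2—5 (13): skip — 2 and 5 already connected.
1—3 (16): skip — 1 and 3 already connected.
1—4 (16): add. Components now {1,2,3,4,5,6}
Edges rejected before the tree was complete: 3.

3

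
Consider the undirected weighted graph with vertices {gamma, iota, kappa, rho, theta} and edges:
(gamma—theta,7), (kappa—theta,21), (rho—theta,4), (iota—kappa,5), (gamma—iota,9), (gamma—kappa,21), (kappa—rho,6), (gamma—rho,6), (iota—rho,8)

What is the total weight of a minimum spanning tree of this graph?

Sort edges by weight, then run Kruskal:
rho—theta (4): add — endpoints in different components.
iota—kappa (5): add — endpoints in different components.
gamma—rho (6): add — endpoints in different components.
kappa—rho (6): add — endpoints in different components.
MST edges: rho—theta, iota—kappa, gamma—rho, kappa—rho; total weight 4+5+6+6 = 21.

21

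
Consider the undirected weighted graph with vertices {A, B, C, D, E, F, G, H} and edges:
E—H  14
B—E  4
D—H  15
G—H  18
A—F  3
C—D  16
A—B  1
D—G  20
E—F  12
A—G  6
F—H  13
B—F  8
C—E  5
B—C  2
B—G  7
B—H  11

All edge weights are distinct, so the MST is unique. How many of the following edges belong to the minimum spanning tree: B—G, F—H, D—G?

Kruskal's algorithm — process edges by increasing weight (ties by edge label):
A—B (1): add — endpoints in different components.
B—C (2): add — endpoints in different components.
A—F (3): add — endpoints in different components.
B—E (4): add — endpoints in different components.
C—E (5): skip — C and E already connected.
A—G (6): add — endpoints in different components.
B—G (7): skip — B and G already connected.
B—F (8): skip — B and F already connected.
B—H (11): add — endpoints in different components.
E—F (12): skip — E and F already connected.
F—H (13): skip — F and H already connected.
E—H (14): skip — E and H already connected.
D—H (15): add — endpoints in different components.
MST edge set: {A—B, B—C, A—F, B—E, A—G, B—H, D—H}.
Of the listed edges, {} are in the MST → 0.

0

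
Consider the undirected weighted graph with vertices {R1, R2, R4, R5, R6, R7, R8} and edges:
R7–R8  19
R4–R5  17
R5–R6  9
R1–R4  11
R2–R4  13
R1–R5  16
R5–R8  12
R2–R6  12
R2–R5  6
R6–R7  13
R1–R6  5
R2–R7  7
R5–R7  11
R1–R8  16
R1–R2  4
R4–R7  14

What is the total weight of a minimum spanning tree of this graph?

45

Kruskal's algorithm — process edges by increasing weight (ties by edge label):
R1–R2 (4): add — endpoints in different components.
R1–R6 (5): add — endpoints in different components.
R2–R5 (6): add — endpoints in different components.
R2–R7 (7): add — endpoints in different components.
R5–R6 (9): skip — R5 and R6 already connected.
R1–R4 (11): add — endpoints in different components.
R5–R7 (11): skip — R5 and R7 already connected.
R2–R6 (12): skip — R2 and R6 already connected.
R5–R8 (12): add — endpoints in different components.
MST edges: R1–R2, R1–R6, R2–R5, R2–R7, R1–R4, R5–R8; total weight 4+5+6+7+11+12 = 45.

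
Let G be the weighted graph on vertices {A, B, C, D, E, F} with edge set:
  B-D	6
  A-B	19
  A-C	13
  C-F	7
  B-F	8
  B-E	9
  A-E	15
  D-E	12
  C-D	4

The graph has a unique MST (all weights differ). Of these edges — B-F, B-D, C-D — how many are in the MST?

Sort edges by weight, then run Kruskal:
C-D (4): add — endpoints in different components.
B-D (6): add — endpoints in different components.
C-F (7): add — endpoints in different components.
B-F (8): skip — B and F already connected.
B-E (9): add — endpoints in different components.
D-E (12): skip — D and E already connected.
A-C (13): add — endpoints in different components.
MST edge set: {C-D, B-D, C-F, B-E, A-C}.
Of the listed edges, {B-D, C-D} are in the MST → 2.

2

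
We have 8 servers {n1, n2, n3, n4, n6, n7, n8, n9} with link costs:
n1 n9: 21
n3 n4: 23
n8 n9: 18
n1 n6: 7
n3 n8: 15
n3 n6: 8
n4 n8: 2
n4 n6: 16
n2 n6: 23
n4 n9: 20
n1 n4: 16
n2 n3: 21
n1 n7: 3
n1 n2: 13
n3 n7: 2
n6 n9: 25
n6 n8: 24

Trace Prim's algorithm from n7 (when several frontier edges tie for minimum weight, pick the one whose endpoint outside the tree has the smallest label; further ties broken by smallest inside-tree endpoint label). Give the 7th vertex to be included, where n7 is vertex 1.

n4

Prim's algorithm from n7:
Step 1: cheapest edge leaving the tree is n3 n7 (2); add n3.
Step 2: cheapest edge leaving the tree is n1 n7 (3); add n1.
Step 3: cheapest edge leaving the tree is n1 n6 (7); add n6.
Step 4: cheapest edge leaving the tree is n1 n2 (13); add n2.
Step 5: cheapest edge leaving the tree is n3 n8 (15); add n8.
Step 6: cheapest edge leaving the tree is n4 n8 (2); add n4.
Step 7: cheapest edge leaving the tree is n8 n9 (18); add n9.
Vertex order: n7, n3, n1, n6, n2, n8, n4, n9. The 7th vertex is n4.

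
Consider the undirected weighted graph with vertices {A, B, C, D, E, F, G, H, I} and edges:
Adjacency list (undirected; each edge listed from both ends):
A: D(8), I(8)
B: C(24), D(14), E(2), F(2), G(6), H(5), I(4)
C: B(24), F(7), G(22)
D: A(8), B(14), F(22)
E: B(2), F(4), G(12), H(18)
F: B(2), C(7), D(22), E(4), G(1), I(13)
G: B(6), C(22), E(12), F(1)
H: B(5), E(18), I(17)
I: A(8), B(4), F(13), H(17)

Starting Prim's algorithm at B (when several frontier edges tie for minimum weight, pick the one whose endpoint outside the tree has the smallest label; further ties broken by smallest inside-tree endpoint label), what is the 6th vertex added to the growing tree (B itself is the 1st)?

H

Grow the tree from B using Prim:
Step 1: cheapest edge leaving the tree is B E (2); add E.
Step 2: cheapest edge leaving the tree is B F (2); add F.
Step 3: cheapest edge leaving the tree is F G (1); add G.
Step 4: cheapest edge leaving the tree is B I (4); add I.
Step 5: cheapest edge leaving the tree is B H (5); add H.
Step 6: cheapest edge leaving the tree is C F (7); add C.
Step 7: cheapest edge leaving the tree is A I (8); add A.
Step 8: cheapest edge leaving the tree is A D (8); add D.
Vertex order: B, E, F, G, I, H, C, A, D. The 6th vertex is H.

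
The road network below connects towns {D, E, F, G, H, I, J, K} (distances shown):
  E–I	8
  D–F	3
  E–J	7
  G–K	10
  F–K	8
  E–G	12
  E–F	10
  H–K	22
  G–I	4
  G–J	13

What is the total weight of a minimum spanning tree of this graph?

Sort edges by weight, then run Kruskal:
D–F (3): add — endpoints in different components.
G–I (4): add — endpoints in different components.
E–J (7): add — endpoints in different components.
E–I (8): add — endpoints in different components.
F–K (8): add — endpoints in different components.
E–F (10): add — endpoints in different components.
G–K (10): skip — G and K already connected.
E–G (12): skip — E and G already connected.
G–J (13): skip — G and J already connected.
H–K (22): add — endpoints in different components.
MST edges: D–F, G–I, E–J, E–I, F–K, E–F, H–K; total weight 3+4+7+8+8+10+22 = 62.

62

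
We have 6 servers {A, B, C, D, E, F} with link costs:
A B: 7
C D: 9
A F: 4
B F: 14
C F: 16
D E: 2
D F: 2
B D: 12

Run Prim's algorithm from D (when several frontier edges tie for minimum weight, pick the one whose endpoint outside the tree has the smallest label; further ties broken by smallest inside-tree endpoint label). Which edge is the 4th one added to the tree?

A-B

Prim, starting at D.
Step 1: frontier [D E 2, D F 2, C D 9, B D 12] → take D E (2); add E.
Step 2: frontier [D F 2, C D 9, B D 12] → take D F (2); add F.
Step 3: frontier [C D 9, B D 12, A F 4, B F 14, C F 16] → take A F (4); add A.
Step 4: frontier [A B 7, C D 9, B D 12, B F 14, C F 16] → take A B (7); add B.
Step 5: frontier [C D 9, C F 16] → take C D (9); add C.
The 4th edge added is A B.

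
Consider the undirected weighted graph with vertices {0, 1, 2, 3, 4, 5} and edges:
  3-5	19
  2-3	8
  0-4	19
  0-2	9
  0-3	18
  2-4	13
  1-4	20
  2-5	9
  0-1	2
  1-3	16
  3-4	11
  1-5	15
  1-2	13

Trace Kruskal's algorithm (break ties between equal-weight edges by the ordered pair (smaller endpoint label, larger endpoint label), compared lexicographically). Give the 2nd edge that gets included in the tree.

Kruskal's algorithm — process edges by increasing weight (ties by edge label):
0-1 (2): add — endpoints in different components.
2-3 (8): add — endpoints in different components.
0-2 (9): add — endpoints in different components.
2-5 (9): add — endpoints in different components.
3-4 (11): add — endpoints in different components.
The 2nd edge added is 2-3.

2-3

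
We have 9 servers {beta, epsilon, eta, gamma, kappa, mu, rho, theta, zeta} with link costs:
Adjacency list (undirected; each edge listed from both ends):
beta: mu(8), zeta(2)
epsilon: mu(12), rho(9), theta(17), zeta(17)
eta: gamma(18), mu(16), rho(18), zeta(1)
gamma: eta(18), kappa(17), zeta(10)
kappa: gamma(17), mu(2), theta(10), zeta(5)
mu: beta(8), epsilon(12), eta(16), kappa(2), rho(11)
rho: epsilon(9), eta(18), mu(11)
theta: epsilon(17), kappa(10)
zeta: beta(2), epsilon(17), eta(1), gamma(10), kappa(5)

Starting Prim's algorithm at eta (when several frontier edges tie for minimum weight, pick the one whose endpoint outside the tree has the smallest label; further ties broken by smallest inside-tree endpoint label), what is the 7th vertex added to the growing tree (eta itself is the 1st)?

theta

Grow the tree from eta using Prim:
Step 1: cheapest edge leaving the tree is eta—zeta (1); add zeta.
Step 2: cheapest edge leaving the tree is beta—zeta (2); add beta.
Step 3: cheapest edge leaving the tree is kappa—zeta (5); add kappa.
Step 4: cheapest edge leaving the tree is kappa—mu (2); add mu.
Step 5: cheapest edge leaving the tree is gamma—zeta (10); add gamma.
Step 6: cheapest edge leaving the tree is kappa—theta (10); add theta.
Step 7: cheapest edge leaving the tree is mu—rho (11); add rho.
Step 8: cheapest edge leaving the tree is epsilon—rho (9); add epsilon.
Vertex order: eta, zeta, beta, kappa, mu, gamma, theta, rho, epsilon. The 7th vertex is theta.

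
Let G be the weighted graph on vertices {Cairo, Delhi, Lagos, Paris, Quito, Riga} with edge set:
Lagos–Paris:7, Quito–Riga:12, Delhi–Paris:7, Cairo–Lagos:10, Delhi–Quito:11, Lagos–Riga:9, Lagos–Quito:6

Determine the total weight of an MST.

39

Prim's algorithm from Paris:
Step 1: cheapest edge leaving the tree is Delhi–Paris (7); add Delhi.
Step 2: cheapest edge leaving the tree is Lagos–Paris (7); add Lagos.
Step 3: cheapest edge leaving the tree is Lagos–Quito (6); add Quito.
Step 4: cheapest edge leaving the tree is Lagos–Riga (9); add Riga.
Step 5: cheapest edge leaving the tree is Cairo–Lagos (10); add Cairo.
MST edges: Delhi–Paris, Lagos–Paris, Lagos–Quito, Lagos–Riga, Cairo–Lagos; total weight 7+7+6+9+10 = 39.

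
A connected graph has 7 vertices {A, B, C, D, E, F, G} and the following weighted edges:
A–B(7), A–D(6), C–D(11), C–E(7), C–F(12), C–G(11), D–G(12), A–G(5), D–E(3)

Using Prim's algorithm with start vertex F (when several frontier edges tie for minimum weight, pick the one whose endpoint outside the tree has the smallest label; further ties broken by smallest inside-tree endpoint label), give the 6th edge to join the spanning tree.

A-B

Grow the tree from F using Prim:
Step 1: cheapest edge leaving the tree is C–F (12); add C.
Step 2: cheapest edge leaving the tree is C–E (7); add E.
Step 3: cheapest edge leaving the tree is D–E (3); add D.
Step 4: cheapest edge leaving the tree is A–D (6); add A.
Step 5: cheapest edge leaving the tree is A–G (5); add G.
Step 6: cheapest edge leaving the tree is A–B (7); add B.
The 6th edge added is A–B.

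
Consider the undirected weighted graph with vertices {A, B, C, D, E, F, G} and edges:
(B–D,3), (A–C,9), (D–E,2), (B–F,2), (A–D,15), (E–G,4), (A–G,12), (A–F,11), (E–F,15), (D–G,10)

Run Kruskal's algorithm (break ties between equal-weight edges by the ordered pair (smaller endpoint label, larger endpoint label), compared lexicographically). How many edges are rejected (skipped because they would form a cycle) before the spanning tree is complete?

Kruskal: consider edges lightest-first.
B–F (2): add — endpoints in different components.
D–E (2): add — endpoints in different components.
B–D (3): add — endpoints in different components.
E–G (4): add — endpoints in different components.
A–C (9): add — endpoints in different components.
D–G (10): skip — D and G already connected.
A–F (11): add — endpoints in different components.
Edges rejected before the tree was complete: 1.

1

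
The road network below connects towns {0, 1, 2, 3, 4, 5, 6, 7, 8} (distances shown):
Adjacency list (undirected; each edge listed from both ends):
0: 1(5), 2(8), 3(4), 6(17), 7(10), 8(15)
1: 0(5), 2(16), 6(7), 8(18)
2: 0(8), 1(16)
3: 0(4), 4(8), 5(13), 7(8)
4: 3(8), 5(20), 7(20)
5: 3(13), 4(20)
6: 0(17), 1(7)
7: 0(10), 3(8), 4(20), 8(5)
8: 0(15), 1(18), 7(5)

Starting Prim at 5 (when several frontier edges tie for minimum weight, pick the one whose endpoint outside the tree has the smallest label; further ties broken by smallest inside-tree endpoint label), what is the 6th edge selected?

Prim's algorithm from 5:
Step 1: cheapest edge leaving the tree is 3-5 (13); add 3.
Step 2: cheapest edge leaving the tree is 0-3 (4); add 0.
Step 3: cheapest edge leaving the tree is 0-1 (5); add 1.
Step 4: cheapest edge leaving the tree is 1-6 (7); add 6.
Step 5: cheapest edge leaving the tree is 0-2 (8); add 2.
Step 6: cheapest edge leaving the tree is 3-4 (8); add 4.
Step 7: cheapest edge leaving the tree is 3-7 (8); add 7.
Step 8: cheapest edge leaving the tree is 7-8 (5); add 8.
The 6th edge added is 3-4.

3-4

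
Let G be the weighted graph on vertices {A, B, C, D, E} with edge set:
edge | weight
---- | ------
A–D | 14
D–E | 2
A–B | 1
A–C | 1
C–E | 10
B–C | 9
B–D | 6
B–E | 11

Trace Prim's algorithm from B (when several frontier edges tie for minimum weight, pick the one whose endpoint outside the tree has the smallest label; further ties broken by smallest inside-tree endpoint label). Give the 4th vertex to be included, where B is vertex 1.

Prim, starting at B.
Step 1: frontier [A–B 1, B–D 6, B–C 9, B–E 11] → take A–B (1); add A.
Step 2: frontier [A–C 1, A–D 14, B–D 6, B–C 9, B–E 11] → take A–C (1); add C.
Step 3: frontier [A–D 14, B–D 6, B–E 11, C–E 10] → take B–D (6); add D.
Step 4: frontier [B–E 11, C–E 10, D–E 2] → take D–E (2); add E.
Vertex order: B, A, C, D, E. The 4th vertex is D.

D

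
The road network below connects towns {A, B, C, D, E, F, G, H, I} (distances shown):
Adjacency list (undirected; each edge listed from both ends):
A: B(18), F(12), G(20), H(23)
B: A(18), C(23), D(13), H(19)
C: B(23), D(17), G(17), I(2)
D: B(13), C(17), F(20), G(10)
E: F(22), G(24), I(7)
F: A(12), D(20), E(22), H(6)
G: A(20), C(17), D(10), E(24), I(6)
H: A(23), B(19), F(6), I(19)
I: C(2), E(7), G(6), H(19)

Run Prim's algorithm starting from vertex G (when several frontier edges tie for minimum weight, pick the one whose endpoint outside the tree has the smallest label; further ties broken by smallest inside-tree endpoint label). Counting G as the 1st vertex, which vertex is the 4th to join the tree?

E

Prim, starting at G.
Step 1: cheapest edge leaving the tree is G-I (6); add I.
Step 2: cheapest edge leaving the tree is C-I (2); add C.
Step 3: cheapest edge leaving the tree is E-I (7); add E.
Step 4: cheapest edge leaving the tree is D-G (10); add D.
Step 5: cheapest edge leaving the tree is B-D (13); add B.
Step 6: cheapest edge leaving the tree is A-B (18); add A.
Step 7: cheapest edge leaving the tree is A-F (12); add F.
Step 8: cheapest edge leaving the tree is F-H (6); add H.
Vertex order: G, I, C, E, D, B, A, F, H. The 4th vertex is E.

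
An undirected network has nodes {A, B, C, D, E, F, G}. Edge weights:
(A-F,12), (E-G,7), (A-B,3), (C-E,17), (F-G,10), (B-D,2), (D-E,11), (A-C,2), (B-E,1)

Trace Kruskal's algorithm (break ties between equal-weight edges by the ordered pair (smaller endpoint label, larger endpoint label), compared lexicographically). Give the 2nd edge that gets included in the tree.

A-C

Kruskal: consider edges lightest-first.
B-E (1): add — endpoints in different components.
A-C (2): add — endpoints in different components.
B-D (2): add — endpoints in different components.
A-B (3): add — endpoints in different components.
E-G (7): add — endpoints in different components.
F-G (10): add — endpoints in different components.
The 2nd edge added is A-C.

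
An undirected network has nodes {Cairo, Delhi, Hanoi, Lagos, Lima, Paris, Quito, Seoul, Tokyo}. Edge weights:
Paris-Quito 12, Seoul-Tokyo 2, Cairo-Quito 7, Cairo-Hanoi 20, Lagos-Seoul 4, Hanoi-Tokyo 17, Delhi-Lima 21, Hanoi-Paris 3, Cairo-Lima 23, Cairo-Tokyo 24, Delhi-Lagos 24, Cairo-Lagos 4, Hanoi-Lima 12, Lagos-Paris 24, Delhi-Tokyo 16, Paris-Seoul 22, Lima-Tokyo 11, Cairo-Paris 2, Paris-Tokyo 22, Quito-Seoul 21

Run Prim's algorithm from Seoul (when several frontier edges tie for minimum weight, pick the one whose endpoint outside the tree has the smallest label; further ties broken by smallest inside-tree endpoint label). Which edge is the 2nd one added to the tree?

Grow the tree from Seoul using Prim:
Step 1: cheapest edge leaving the tree is Seoul-Tokyo (2); add Tokyo.
Step 2: cheapest edge leaving the tree is Lagos-Seoul (4); add Lagos.
Step 3: cheapest edge leaving the tree is Cairo-Lagos (4); add Cairo.
Step 4: cheapest edge leaving the tree is Cairo-Paris (2); add Paris.
Step 5: cheapest edge leaving the tree is Hanoi-Paris (3); add Hanoi.
Step 6: cheapest edge leaving the tree is Cairo-Quito (7); add Quito.
Step 7: cheapest edge leaving the tree is Lima-Tokyo (11); add Lima.
Step 8: cheapest edge leaving the tree is Delhi-Tokyo (16); add Delhi.
The 2nd edge added is Lagos-Seoul.

Lagos-Seoul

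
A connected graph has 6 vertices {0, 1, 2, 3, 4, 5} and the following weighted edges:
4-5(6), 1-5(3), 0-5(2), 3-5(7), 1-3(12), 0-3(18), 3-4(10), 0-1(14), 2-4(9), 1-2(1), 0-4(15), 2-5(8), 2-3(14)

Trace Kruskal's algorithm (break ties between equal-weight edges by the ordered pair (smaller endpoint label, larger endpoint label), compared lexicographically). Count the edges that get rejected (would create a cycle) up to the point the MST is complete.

0

Sort edges by weight, then run Kruskal:
1-2 (1): add — endpoints in different components.
0-5 (2): add — endpoints in different components.
1-5 (3): add — endpoints in different components.
4-5 (6): add — endpoints in different components.
3-5 (7): add — endpoints in different components.
Edges rejected before the tree was complete: 0.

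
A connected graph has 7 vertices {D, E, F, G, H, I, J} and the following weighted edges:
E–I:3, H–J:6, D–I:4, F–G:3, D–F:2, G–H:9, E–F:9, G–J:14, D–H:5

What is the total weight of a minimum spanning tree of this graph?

Grow the tree from G using Prim:
Step 1: cheapest edge leaving the tree is F–G (3); add F.
Step 2: cheapest edge leaving the tree is D–F (2); add D.
Step 3: cheapest edge leaving the tree is D–I (4); add I.
Step 4: cheapest edge leaving the tree is E–I (3); add E.
Step 5: cheapest edge leaving the tree is D–H (5); add H.
Step 6: cheapest edge leaving the tree is H–J (6); add J.
MST edges: F–G, D–F, D–I, E–I, D–H, H–J; total weight 3+2+4+3+5+6 = 23.

23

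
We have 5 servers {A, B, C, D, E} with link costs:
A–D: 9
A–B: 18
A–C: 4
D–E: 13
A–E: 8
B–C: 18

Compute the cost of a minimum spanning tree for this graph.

39

Sort edges by weight, then run Kruskal:
A–C (4): add — endpoints in different components.
A–E (8): add — endpoints in different components.
A–D (9): add — endpoints in different components.
D–E (13): skip — D and E already connected.
A–B (18): add — endpoints in different components.
MST edges: A–C, A–E, A–D, A–B; total weight 4+8+9+18 = 39.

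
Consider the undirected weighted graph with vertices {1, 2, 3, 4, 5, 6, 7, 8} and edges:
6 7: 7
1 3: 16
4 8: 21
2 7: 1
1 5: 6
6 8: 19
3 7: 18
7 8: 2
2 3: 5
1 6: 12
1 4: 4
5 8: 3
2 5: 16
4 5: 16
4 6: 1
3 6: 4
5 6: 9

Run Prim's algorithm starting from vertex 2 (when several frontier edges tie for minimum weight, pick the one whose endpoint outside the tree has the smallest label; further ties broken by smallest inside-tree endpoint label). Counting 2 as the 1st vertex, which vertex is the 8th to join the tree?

1

Prim's algorithm from 2:
Step 1: cheapest edge leaving the tree is 2 7 (1); add 7.
Step 2: cheapest edge leaving the tree is 7 8 (2); add 8.
Step 3: cheapest edge leaving the tree is 5 8 (3); add 5.
Step 4: cheapest edge leaving the tree is 2 3 (5); add 3.
Step 5: cheapest edge leaving the tree is 3 6 (4); add 6.
Step 6: cheapest edge leaving the tree is 4 6 (1); add 4.
Step 7: cheapest edge leaving the tree is 1 4 (4); add 1.
Vertex order: 2, 7, 8, 5, 3, 6, 4, 1. The 8th vertex is 1.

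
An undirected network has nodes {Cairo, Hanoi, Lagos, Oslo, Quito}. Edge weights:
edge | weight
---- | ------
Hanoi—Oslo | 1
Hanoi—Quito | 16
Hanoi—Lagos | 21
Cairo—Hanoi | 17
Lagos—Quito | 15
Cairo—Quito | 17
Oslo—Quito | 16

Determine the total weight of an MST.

Kruskal's algorithm — process edges by increasing weight (ties by edge label):
Hanoi—Oslo (1): add — endpoints in different components.
Lagos—Quito (15): add — endpoints in different components.
Hanoi—Quito (16): add — endpoints in different components.
Oslo—Quito (16): skip — Oslo and Quito already connected.
Cairo—Hanoi (17): add — endpoints in different components.
MST edges: Hanoi—Oslo, Lagos—Quito, Hanoi—Quito, Cairo—Hanoi; total weight 1+15+16+17 = 49.

49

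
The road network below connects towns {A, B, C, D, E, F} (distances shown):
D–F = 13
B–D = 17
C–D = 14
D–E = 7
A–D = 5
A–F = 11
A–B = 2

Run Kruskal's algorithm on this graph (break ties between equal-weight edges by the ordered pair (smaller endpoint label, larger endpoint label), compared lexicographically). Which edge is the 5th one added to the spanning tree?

Kruskal's algorithm — process edges by increasing weight (ties by edge label):
A–B (2): add. Components now {A,B} {C} {D} {E} {F}
A–D (5): add. Components now {A,B,D} {C} {E} {F}
D–E (7): add. Components now {A,B,D,E} {C} {F}
A–F (11): add. Components now {A,B,D,E,F} {C}
D–F (13): skip — D and F already connected.
C–D (14): add. Components now {A,B,C,D,E,F}
The 5th edge added is C–D.

C-D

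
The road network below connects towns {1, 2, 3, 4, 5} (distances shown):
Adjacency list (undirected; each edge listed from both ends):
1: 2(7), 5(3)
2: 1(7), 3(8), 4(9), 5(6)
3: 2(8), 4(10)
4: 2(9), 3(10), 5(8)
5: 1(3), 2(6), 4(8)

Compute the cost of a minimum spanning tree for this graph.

Kruskal: consider edges lightest-first.
1-5 (3): add. Components now {1,5} {2} {3} {4}
2-5 (6): add. Components now {1,2,5} {3} {4}
1-2 (7): skip — 1 and 2 already connected.
2-3 (8): add. Components now {1,2,3,5} {4}
4-5 (8): add. Components now {1,2,3,4,5}
MST edges: 1-5, 2-5, 2-3, 4-5; total weight 3+6+8+8 = 25.

25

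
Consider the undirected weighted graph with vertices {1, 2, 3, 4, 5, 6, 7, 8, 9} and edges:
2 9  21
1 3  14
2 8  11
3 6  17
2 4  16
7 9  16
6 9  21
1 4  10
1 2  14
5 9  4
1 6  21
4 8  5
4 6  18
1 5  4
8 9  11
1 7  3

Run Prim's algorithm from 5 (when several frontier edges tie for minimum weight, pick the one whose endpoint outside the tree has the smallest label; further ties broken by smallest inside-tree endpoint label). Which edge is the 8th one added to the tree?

Prim's algorithm from 5:
Step 1: cheapest edge leaving the tree is 1 5 (4); add 1.
Step 2: cheapest edge leaving the tree is 1 7 (3); add 7.
Step 3: cheapest edge leaving the tree is 5 9 (4); add 9.
Step 4: cheapest edge leaving the tree is 1 4 (10); add 4.
Step 5: cheapest edge leaving the tree is 4 8 (5); add 8.
Step 6: cheapest edge leaving the tree is 2 8 (11); add 2.
Step 7: cheapest edge leaving the tree is 1 3 (14); add 3.
Step 8: cheapest edge leaving the tree is 3 6 (17); add 6.
The 8th edge added is 3 6.

3-6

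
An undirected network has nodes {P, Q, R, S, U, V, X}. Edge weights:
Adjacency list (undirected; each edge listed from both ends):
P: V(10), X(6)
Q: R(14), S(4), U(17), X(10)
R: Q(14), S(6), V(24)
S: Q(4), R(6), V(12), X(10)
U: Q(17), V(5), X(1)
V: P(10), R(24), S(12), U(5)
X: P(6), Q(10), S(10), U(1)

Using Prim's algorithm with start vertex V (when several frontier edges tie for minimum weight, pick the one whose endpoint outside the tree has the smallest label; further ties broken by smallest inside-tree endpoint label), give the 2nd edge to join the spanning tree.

U-X

Prim, starting at V.
Step 1: cheapest edge leaving the tree is U–V (5); add U.
Step 2: cheapest edge leaving the tree is U–X (1); add X.
Step 3: cheapest edge leaving the tree is P–X (6); add P.
Step 4: cheapest edge leaving the tree is Q–X (10); add Q.
Step 5: cheapest edge leaving the tree is Q–S (4); add S.
Step 6: cheapest edge leaving the tree is R–S (6); add R.
The 2nd edge added is U–X.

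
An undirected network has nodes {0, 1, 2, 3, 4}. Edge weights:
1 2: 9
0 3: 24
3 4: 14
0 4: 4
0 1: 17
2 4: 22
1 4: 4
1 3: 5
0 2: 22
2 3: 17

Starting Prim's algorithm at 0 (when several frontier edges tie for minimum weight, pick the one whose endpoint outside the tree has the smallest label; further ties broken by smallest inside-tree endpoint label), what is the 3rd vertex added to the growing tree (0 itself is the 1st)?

Prim, starting at 0.
Step 1: frontier [0 4 4, 0 1 17, 0 2 22, 0 3 24] → take 0 4 (4); add 4.
Step 2: frontier [0 1 17, 0 2 22, 0 3 24, 1 4 4, 3 4 14, 2 4 22] → take 1 4 (4); add 1.
Step 3: frontier [0 2 22, 0 3 24, 1 3 5, 1 2 9, 3 4 14, 2 4 22] → take 1 3 (5); add 3.
Step 4: frontier [0 2 22, 1 2 9, 2 3 17, 2 4 22] → take 1 2 (9); add 2.
Vertex order: 0, 4, 1, 3, 2. The 3rd vertex is 1.

1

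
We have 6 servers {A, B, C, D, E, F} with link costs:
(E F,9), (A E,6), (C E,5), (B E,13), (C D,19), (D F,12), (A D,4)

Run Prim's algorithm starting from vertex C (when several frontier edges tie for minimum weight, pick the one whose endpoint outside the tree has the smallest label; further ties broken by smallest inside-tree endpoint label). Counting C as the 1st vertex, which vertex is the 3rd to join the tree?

A

Prim, starting at C.
Step 1: frontier [C E 5, C D 19] → take C E (5); add E.
Step 2: frontier [C D 19, A E 6, E F 9, B E 13] → take A E (6); add A.
Step 3: frontier [A D 4, C D 19, E F 9, B E 13] → take A D (4); add D.
Step 4: frontier [D F 12, E F 9, B E 13] → take E F (9); add F.
Step 5: frontier [B E 13] → take B E (13); add B.
Vertex order: C, E, A, D, F, B. The 3rd vertex is A.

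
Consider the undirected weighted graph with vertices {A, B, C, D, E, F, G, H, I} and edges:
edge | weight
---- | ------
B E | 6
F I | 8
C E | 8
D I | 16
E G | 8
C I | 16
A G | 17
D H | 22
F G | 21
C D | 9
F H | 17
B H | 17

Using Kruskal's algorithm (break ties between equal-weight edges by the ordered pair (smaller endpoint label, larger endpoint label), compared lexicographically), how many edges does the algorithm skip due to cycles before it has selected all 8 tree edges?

Kruskal: consider edges lightest-first.
B E (6): add — endpoints in different components.
C E (8): add — endpoints in different components.
E G (8): add — endpoints in different components.
F I (8): add — endpoints in different components.
C D (9): add — endpoints in different components.
C I (16): add — endpoints in different components.
D I (16): skip — D and I already connected.
A G (17): add — endpoints in different components.
B H (17): add — endpoints in different components.
Edges rejected before the tree was complete: 1.

1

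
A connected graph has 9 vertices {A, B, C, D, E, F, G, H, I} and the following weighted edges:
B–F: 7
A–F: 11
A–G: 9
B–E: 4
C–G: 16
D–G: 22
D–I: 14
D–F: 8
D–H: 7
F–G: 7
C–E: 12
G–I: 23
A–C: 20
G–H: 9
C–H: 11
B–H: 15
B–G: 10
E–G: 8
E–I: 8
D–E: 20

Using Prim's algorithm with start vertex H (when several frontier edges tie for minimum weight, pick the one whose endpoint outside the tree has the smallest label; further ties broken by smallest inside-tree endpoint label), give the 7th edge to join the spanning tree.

A-G

Grow the tree from H using Prim:
Step 1: cheapest edge leaving the tree is D–H (7); add D.
Step 2: cheapest edge leaving the tree is D–F (8); add F.
Step 3: cheapest edge leaving the tree is B–F (7); add B.
Step 4: cheapest edge leaving the tree is B–E (4); add E.
Step 5: cheapest edge leaving the tree is F–G (7); add G.
Step 6: cheapest edge leaving the tree is E–I (8); add I.
Step 7: cheapest edge leaving the tree is A–G (9); add A.
Step 8: cheapest edge leaving the tree is C–H (11); add C.
The 7th edge added is A–G.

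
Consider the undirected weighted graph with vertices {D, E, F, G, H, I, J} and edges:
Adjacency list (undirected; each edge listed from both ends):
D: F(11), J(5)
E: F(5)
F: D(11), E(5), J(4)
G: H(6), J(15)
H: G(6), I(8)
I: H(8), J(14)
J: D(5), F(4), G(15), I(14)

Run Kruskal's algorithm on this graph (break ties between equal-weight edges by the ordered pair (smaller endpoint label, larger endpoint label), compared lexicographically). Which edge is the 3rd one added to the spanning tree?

E-F

Kruskal's algorithm — process edges by increasing weight (ties by edge label):
F—J (4): add. Components now {D} {E} {F,J} {G} {H} {I}
D—J (5): add. Components now {D,F,J} {E} {G} {H} {I}
E—F (5): add. Components now {D,E,F,J} {G} {H} {I}
G—H (6): add. Components now {D,E,F,J} {G,H} {I}
H—I (8): add. Components now {D,E,F,J} {G,H,I}
D—F (11): skip — D and F already connected.
I—J (14): add. Components now {D,E,F,G,H,I,J}
The 3rd edge added is E—F.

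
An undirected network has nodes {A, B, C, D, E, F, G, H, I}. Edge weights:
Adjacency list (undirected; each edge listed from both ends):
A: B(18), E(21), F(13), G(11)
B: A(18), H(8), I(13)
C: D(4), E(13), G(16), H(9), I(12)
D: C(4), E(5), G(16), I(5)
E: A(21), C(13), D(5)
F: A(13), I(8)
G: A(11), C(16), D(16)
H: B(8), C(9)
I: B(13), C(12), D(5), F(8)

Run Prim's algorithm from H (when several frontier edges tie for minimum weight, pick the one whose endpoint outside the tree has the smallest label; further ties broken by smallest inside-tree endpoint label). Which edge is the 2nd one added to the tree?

C-H

Prim, starting at H.
Step 1: cheapest edge leaving the tree is B—H (8); add B.
Step 2: cheapest edge leaving the tree is C—H (9); add C.
Step 3: cheapest edge leaving the tree is C—D (4); add D.
Step 4: cheapest edge leaving the tree is D—E (5); add E.
Step 5: cheapest edge leaving the tree is D—I (5); add I.
Step 6: cheapest edge leaving the tree is F—I (8); add F.
Step 7: cheapest edge leaving the tree is A—F (13); add A.
Step 8: cheapest edge leaving the tree is A—G (11); add G.
The 2nd edge added is C—H.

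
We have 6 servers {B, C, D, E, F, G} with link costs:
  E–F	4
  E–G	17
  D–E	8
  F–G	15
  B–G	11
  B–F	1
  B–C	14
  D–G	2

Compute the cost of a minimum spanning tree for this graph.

29

Kruskal: consider edges lightest-first.
B–F (1): add — endpoints in different components.
D–G (2): add — endpoints in different components.
E–F (4): add — endpoints in different components.
D–E (8): add — endpoints in different components.
B–G (11): skip — B and G already connected.
B–C (14): add — endpoints in different components.
MST edges: B–F, D–G, E–F, D–E, B–C; total weight 1+2+4+8+14 = 29.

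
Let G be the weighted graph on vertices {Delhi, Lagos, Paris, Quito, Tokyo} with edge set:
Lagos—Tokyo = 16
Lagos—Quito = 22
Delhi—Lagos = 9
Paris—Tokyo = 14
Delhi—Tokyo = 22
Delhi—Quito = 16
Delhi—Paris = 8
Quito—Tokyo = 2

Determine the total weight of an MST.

Grow the tree from Quito using Prim:
Step 1: cheapest edge leaving the tree is Quito—Tokyo (2); add Tokyo.
Step 2: cheapest edge leaving the tree is Paris—Tokyo (14); add Paris.
Step 3: cheapest edge leaving the tree is Delhi—Paris (8); add Delhi.
Step 4: cheapest edge leaving the tree is Delhi—Lagos (9); add Lagos.
MST edges: Quito—Tokyo, Paris—Tokyo, Delhi—Paris, Delhi—Lagos; total weight 2+14+8+9 = 33.

33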